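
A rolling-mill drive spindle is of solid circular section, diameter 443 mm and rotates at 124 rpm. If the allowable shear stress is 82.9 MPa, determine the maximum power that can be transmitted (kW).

J = πd⁴/32 = π(0.443)⁴/32 = 3.781×10^-3 m⁴.
T_max = τ_allow·J/r = 8.29×10^7 × 3.781×10^-3 / 0.222 = 1.415e6 N·m.
ω = 2π·124/60 = 12.99 rad/s, so P_max = T_max·ω = 1.838×10^7 W.

18400 kW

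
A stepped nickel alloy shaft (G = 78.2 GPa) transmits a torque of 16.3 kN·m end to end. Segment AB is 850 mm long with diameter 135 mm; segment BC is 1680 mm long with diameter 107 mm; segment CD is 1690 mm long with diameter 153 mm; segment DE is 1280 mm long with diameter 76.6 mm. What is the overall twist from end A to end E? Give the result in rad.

J_AB = π(0.135)⁴/32 = 3.26×10^-5 m⁴; J_BC = π(0.107)⁴/32 = 1.29×10^-5 m⁴; J_CD = π(0.153)⁴/32 = 5.38×10^-5 m⁴; J_DE = π(0.0766)⁴/32 = 3.38×10^-6 m⁴.
θ = (T/G)·Σ L_i/J_i = (16300/78.2×10⁹)·(0.850/3.26×10^-5 + 1.68/1.29×10^-5 + 1.69/5.38×10^-5 + 1.28/3.38×10^-6) = 0.1181 rad.

0.118 rad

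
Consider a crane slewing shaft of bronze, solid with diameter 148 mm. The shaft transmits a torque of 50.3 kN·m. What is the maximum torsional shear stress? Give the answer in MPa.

79.0 MPa

J = πd⁴/32 = π(0.148)⁴/32 = 4.710×10^-5 m⁴.
τ_max = T·r/J = 50300 × 0.0740 / 4.710×10^-5 = 7.902×10^7 Pa.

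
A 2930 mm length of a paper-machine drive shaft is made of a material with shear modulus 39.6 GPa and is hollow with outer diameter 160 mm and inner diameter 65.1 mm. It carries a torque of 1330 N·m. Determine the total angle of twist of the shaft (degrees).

J = π(d_o⁴ − d_i⁴)/32 = π(0.160⁴ − 0.0651⁴)/32 = 6.258×10^-5 m⁴.
θ = T·L/(G·J) = 1330 × 2.93 / (39.6×10⁹ × 6.258×10^-5) = 1.573×10^-3 rad.

0.0901°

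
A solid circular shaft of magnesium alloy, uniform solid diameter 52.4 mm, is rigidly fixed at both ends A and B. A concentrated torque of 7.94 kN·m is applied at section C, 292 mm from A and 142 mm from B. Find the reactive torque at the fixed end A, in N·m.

With uniform GJ and both ends fixed, compatibility θ_AC = θ_CB gives T_A·a = T_B·b, together with T_A + T_B = T₀.
T_A = T₀·b/(a+b) = 7940·142/434.0 = 2598 N·m; T_B = 5342 N·m.

2600 N·m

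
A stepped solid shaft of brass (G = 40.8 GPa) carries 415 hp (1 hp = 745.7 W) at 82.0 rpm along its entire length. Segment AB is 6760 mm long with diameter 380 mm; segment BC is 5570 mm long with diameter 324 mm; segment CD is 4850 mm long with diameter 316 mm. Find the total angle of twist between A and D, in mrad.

ω = 2π·82.0/60 = 8.587 rad/s, so T = P/ω = 415×745.7 / 8.587 = 36040 N·m.
J_AB = π(0.380)⁴/32 = 2.05×10^-3 m⁴; J_BC = π(0.324)⁴/32 = 1.08×10^-3 m⁴; J_CD = π(0.316)⁴/32 = 9.79×10^-4 m⁴.
θ = (T/G)·Σ L_i/J_i = (36040/40.8×10⁹)·(6.76/2.05×10^-3 + 5.57/1.08×10^-3 + 4.85/9.79×10^-4) = 0.01184 rad.

11.8 mrad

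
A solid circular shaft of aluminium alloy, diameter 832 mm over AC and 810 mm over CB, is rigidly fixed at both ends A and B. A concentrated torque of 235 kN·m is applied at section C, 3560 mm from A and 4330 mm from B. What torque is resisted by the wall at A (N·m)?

135000 N·m

Compatibility: T_A·a/J_AC = T_B·b/J_CB with T_A + T_B = T₀.
J_AC = 0.0470 m⁴, J_CB = 0.0423 m⁴, so T_A = T₀·(J_AC/a)/((J_AC/a)+(J_CB/b)) = 135200 N·m, T_B = 99830 N·m.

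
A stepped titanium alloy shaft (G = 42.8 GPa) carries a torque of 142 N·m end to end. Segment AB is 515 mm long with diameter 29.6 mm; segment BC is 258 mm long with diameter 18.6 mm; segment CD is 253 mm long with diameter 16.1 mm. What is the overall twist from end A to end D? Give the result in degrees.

12.8°

J_AB = π(0.0296)⁴/32 = 7.54×10^-8 m⁴; J_BC = π(0.0186)⁴/32 = 1.18×10^-8 m⁴; J_CD = π(0.0161)⁴/32 = 6.60×10^-9 m⁴.
θ = (T/G)·Σ L_i/J_i = (142.0/42.8×10⁹)·(0.515/7.54×10^-8 + 0.258/1.18×10^-8 + 0.253/6.60×10^-9) = 0.2228 rad.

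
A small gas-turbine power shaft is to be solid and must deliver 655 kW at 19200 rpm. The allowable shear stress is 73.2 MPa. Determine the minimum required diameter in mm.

ω = 2π·19200/60 = 2011 rad/s, so T = P/ω = 655×10³ / 2011 = 325.8 N·m.
For a solid shaft τ_max = 16T/(πd³), so d = (16T/(π τ_allow))^(1/3) = (16·325.8/(π·7.32×10^7))^(1/3) = 0.02830 m.

28.3 mm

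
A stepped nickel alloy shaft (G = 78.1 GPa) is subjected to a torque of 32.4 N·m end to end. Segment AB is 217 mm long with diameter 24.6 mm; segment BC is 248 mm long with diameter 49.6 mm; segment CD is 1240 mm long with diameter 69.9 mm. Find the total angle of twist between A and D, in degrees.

0.166°

J_AB = π(0.0246)⁴/32 = 3.60×10^-8 m⁴; J_BC = π(0.0496)⁴/32 = 5.94×10^-7 m⁴; J_CD = π(0.0699)⁴/32 = 2.34×10^-6 m⁴.
θ = (T/G)·Σ L_i/J_i = (32.40/78.1×10⁹)·(0.217/3.60×10^-8 + 0.248/5.94×10^-7 + 1.24/2.34×10^-6) = 2.897×10^-3 rad.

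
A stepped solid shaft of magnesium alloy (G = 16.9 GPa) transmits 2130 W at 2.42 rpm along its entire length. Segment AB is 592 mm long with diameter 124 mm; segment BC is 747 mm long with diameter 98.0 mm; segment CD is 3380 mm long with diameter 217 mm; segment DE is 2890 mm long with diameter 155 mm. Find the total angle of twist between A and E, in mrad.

ω = 2π·2.42/60 = 0.2534 rad/s, so T = P/ω = 2130 / 0.2534 = 8405 N·m.
J_AB = π(0.124)⁴/32 = 2.32×10^-5 m⁴; J_BC = π(0.0980)⁴/32 = 9.06×10^-6 m⁴; J_CD = π(0.217)⁴/32 = 2.18×10^-4 m⁴; J_DE = π(0.155)⁴/32 = 5.67×10^-5 m⁴.
θ = (T/G)·Σ L_i/J_i = (8405/16.9×10⁹)·(0.592/2.32×10^-5 + 0.747/9.06×10^-6 + 3.38/2.18×10^-4 + 2.89/5.67×10^-5) = 0.08680 rad.

86.8 mrad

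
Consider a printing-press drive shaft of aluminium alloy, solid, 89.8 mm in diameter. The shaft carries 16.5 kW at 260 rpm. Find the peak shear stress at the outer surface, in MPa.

4.26 MPa

ω = 2π·260/60 = 27.23 rad/s, so T = P/ω = 16.5×10³ / 27.23 = 606.0 N·m.
J = πd⁴/32 = π(0.0898)⁴/32 = 6.384×10^-6 m⁴.
τ_max = T·r/J = 606.0 × 0.0449 / 6.384×10^-6 = 4.262×10^6 Pa.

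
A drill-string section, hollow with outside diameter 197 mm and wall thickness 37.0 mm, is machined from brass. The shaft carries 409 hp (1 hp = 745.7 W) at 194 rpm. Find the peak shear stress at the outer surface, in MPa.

11.8 MPa

ω = 2π·194/60 = 20.32 rad/s, so T = P/ω = 409×745.7 / 20.32 = 15010 N·m.
J = π(d_o⁴ − d_i⁴)/32 = π(0.197⁴ − 0.123⁴)/32 = 1.254×10^-4 m⁴.
τ_max = T·r/J = 15010 × 0.0985 / 1.254×10^-4 = 1.179×10^7 Pa.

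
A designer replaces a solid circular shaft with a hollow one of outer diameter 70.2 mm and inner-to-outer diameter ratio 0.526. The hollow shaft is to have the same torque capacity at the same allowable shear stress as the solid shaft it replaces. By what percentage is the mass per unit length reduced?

Equal τ_max and T ⇒ the solid shaft needs d_s³ = d_o³(1−k⁴), so d_s = 70.2·(1−0.526⁴)^(1/3) = 68.36 mm.
Area ratio A_h/A_s = d_o²(1−k²)/d_s² = (1−k²)/(1−k⁴)^(2/3) = 0.7628.
Mass saving = 1 − 0.7628 = 23.7 %.

23.7 %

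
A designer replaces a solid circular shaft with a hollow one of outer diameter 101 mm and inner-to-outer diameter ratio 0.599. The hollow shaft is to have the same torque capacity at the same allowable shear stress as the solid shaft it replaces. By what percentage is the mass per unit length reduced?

Equal τ_max and T ⇒ the solid shaft needs d_s³ = d_o³(1−k⁴), so d_s = 101·(1−0.599⁴)^(1/3) = 96.47 mm.
Area ratio A_h/A_s = d_o²(1−k²)/d_s² = (1−k²)/(1−k⁴)^(2/3) = 0.7029.
Mass saving = 1 − 0.7029 = 29.7 %.

29.7 %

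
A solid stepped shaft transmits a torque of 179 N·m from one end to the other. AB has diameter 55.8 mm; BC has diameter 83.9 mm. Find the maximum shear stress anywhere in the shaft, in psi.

761 psi

Under the same torque, τ_max = 16T/(πd³) is largest where d is smallest — segment AB (d = 55.8 mm).
τ_max = 16·179.0/(π·(0.0558)³) = 5.247×10^6 Pa.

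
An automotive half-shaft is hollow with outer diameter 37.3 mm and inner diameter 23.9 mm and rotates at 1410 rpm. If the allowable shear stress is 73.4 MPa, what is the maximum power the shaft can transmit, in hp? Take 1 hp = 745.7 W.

123 hp

J = π(d_o⁴ − d_i⁴)/32 = π(0.0373⁴ − 0.0239⁴)/32 = 1.580×10^-7 m⁴.
T_max = τ_allow·J/r = 7.34×10^7 × 1.580×10^-7 / 0.0186 = 621.8 N·m.
ω = 2π·1410/60 = 147.7 rad/s, so P_max = T_max·ω = 9.182×10^4 W.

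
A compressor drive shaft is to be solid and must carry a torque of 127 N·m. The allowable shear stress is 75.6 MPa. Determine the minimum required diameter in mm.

For a solid shaft τ_max = 16T/(πd³), so d = (16T/(π τ_allow))^(1/3) = (16·127.0/(π·7.56×10^7))^(1/3) = 0.02045 m.

20.5 mm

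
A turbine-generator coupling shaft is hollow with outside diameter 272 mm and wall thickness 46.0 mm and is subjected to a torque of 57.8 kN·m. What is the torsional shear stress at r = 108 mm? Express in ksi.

J = π(d_o⁴ − d_i⁴)/32 = π(0.272⁴ − 0.180⁴)/32 = 4.343×10^-4 m⁴.
Shear stress varies linearly with radius: τ = T·r/J = 57800 × 0.108 / 4.343×10^-4 = 1.437×10^7 Pa.

2.08 ksi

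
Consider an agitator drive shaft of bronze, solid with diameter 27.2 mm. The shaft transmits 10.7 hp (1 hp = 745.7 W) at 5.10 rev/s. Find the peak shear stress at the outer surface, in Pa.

ω = 2π·5.10 = 32.04 rad/s, so T = P/ω = 10.7×745.7 / 32.04 = 249.0 N·m.
J = πd⁴/32 = π(0.0272)⁴/32 = 5.374×10^-8 m⁴.
τ_max = T·r/J = 249.0 × 0.0136 / 5.374×10^-8 = 6.302×10^7 Pa.

6.30e7 Pa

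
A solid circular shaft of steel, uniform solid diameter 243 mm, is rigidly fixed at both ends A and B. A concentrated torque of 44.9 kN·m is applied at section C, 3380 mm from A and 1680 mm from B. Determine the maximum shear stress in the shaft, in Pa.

1.06e7 Pa

With uniform GJ and both ends fixed, compatibility θ_AC = θ_CB gives T_A·a = T_B·b, together with T_A + T_B = T₀.
T_A = T₀·b/(a+b) = 44900·1680/5060 = 14910 N·m; T_B = 29990 N·m.
τ in each portion: τ_AC = 5.29×10^6 Pa, τ_CB = 1.06×10^7 Pa; maximum is in CB.
τ_max = T_CB·r/J = 29990·0.121/3.42×10^-4 = 1.065×10^7 Pa.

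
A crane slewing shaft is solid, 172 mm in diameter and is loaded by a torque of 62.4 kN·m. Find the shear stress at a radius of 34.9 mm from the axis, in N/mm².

J = πd⁴/32 = π(0.172)⁴/32 = 8.592×10^-5 m⁴.
Shear stress varies linearly with radius: τ = T·r/J = 62400 × 0.0349 / 8.592×10^-5 = 2.535×10^7 Pa.

25.3 N/mm²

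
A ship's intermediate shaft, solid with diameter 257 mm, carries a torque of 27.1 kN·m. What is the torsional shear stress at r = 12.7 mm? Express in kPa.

804 kPa

J = πd⁴/32 = π(0.257)⁴/32 = 4.283×10^-4 m⁴.
Shear stress varies linearly with radius: τ = T·r/J = 27100 × 0.0127 / 4.283×10^-4 = 8.036×10^5 Pa.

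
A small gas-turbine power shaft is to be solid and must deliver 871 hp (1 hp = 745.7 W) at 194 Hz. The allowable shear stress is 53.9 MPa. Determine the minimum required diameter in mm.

36.9 mm

ω = 2π·194 = 1219 rad/s, so T = P/ω = 871×745.7 / 1219 = 532.8 N·m.
For a solid shaft τ_max = 16T/(πd³), so d = (16T/(π τ_allow))^(1/3) = (16·532.8/(π·5.39×10^7))^(1/3) = 0.03693 m.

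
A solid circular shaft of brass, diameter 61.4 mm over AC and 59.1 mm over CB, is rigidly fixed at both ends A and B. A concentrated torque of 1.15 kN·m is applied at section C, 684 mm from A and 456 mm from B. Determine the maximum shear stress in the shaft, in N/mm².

Compatibility: T_A·a/J_AC = T_B·b/J_CB with T_A + T_B = T₀.
J_AC = 1.40×10^-6 m⁴, J_CB = 1.20×10^-6 m⁴, so T_A = T₀·(J_AC/a)/((J_AC/a)+(J_CB/b)) = 502.7 N·m, T_B = 647.3 N·m.
τ in each portion: τ_AC = 1.11×10^7 Pa, τ_CB = 1.60×10^7 Pa; maximum is in CB.
τ_max = T_CB·r/J = 647.3·0.0295/1.20×10^-6 = 1.597×10^7 Pa.

16.0 N/mm²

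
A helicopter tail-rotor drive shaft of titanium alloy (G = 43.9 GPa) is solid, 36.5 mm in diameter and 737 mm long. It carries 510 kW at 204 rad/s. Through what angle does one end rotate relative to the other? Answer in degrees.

ω = 204 rad/s, so T = P/ω = 510×10³ / 204.0 = 2500 N·m.
J = πd⁴/32 = π(0.0365)⁴/32 = 1.742×10^-7 m⁴.
θ = T·L/(G·J) = 2500 × 0.737 / (43.9×10⁹ × 1.742×10^-7) = 0.2409 rad.

13.8°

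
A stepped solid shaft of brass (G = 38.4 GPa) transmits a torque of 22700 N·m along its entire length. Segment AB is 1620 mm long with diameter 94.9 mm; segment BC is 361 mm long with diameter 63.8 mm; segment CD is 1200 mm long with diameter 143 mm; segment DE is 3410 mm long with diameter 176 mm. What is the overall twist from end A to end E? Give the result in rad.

J_AB = π(0.0949)⁴/32 = 7.96×10^-6 m⁴; J_BC = π(0.0638)⁴/32 = 1.63×10^-6 m⁴; J_CD = π(0.143)⁴/32 = 4.11×10^-5 m⁴; J_DE = π(0.176)⁴/32 = 9.42×10^-5 m⁴.
θ = (T/G)·Σ L_i/J_i = (22700/38.4×10⁹)·(1.62/7.96×10^-6 + 0.361/1.63×10^-6 + 1.20/4.11×10^-5 + 3.41/9.42×10^-5) = 0.2901 rad.

0.290 rad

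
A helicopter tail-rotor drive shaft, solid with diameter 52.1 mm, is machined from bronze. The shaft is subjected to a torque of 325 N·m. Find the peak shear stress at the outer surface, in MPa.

11.7 MPa

J = πd⁴/32 = π(0.0521)⁴/32 = 7.234×10^-7 m⁴.
τ_max = T·r/J = 325.0 × 0.0261 / 7.234×10^-7 = 1.170×10^7 Pa.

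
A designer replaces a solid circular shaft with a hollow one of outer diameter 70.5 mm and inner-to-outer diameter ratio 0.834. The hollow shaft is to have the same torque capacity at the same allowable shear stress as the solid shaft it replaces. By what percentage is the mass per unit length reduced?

52.7 %

Equal τ_max and T ⇒ the solid shaft needs d_s³ = d_o³(1−k⁴), so d_s = 70.5·(1−0.834⁴)^(1/3) = 56.55 mm.
Area ratio A_h/A_s = d_o²(1−k²)/d_s² = (1−k²)/(1−k⁴)^(2/3) = 0.4731.
Mass saving = 1 − 0.4731 = 52.7 %.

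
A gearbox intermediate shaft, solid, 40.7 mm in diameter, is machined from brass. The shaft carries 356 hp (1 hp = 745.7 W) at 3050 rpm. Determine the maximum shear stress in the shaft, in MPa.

62.8 MPa

ω = 2π·3050/60 = 319.4 rad/s, so T = P/ω = 356×745.7 / 319.4 = 831.2 N·m.
J = πd⁴/32 = π(0.0407)⁴/32 = 2.694×10^-7 m⁴.
τ_max = T·r/J = 831.2 × 0.0204 / 2.694×10^-7 = 6.279×10^7 Pa.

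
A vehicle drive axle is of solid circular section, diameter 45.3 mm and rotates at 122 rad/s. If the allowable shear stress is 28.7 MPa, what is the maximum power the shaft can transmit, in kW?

63.9 kW

J = πd⁴/32 = π(0.0453)⁴/32 = 4.134×10^-7 m⁴.
T_max = τ_allow·J/r = 2.87×10^7 × 4.134×10^-7 / 0.0226 = 523.8 N·m.
ω = 122 rad/s, so P_max = T_max·ω = 6.391×10^4 W.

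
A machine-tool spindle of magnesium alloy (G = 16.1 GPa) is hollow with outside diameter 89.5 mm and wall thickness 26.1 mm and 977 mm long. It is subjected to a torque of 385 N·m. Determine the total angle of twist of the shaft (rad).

0.00382 rad

J = π(d_o⁴ − d_i⁴)/32 = π(0.0895⁴ − 0.0373⁴)/32 = 6.109×10^-6 m⁴.
θ = T·L/(G·J) = 385.0 × 0.977 / (16.1×10⁹ × 6.109×10^-6) = 3.824×10^-3 rad.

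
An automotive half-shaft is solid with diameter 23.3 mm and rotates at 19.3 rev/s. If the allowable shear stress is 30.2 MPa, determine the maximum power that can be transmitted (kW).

9.10 kW

J = πd⁴/32 = π(0.0233)⁴/32 = 2.894×10^-8 m⁴.
T_max = τ_allow·J/r = 3.02×10^7 × 2.894×10^-8 / 0.0117 = 75.01 N·m.
ω = 2π·19.3 = 121.3 rad/s, so P_max = T_max·ω = 9096 W.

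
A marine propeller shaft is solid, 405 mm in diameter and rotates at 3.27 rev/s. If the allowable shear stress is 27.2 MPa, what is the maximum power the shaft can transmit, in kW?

J = πd⁴/32 = π(0.405)⁴/32 = 2.641×10^-3 m⁴.
T_max = τ_allow·J/r = 2.72×10^7 × 2.641×10^-3 / 0.203 = 354800 N·m.
ω = 2π·3.27 = 20.55 rad/s, so P_max = T_max·ω = 7.289×10^6 W.

7290 kW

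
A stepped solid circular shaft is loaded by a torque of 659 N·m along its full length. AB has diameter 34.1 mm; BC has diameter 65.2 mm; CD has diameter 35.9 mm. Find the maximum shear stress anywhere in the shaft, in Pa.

8.46e7 Pa

Under the same torque, τ_max = 16T/(πd³) is largest where d is smallest — segment AB (d = 34.1 mm).
τ_max = 16·659.0/(π·(0.0341)³) = 8.464×10^7 Pa.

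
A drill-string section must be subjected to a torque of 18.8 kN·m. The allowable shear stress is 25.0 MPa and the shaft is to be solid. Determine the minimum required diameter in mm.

For a solid shaft τ_max = 16T/(πd³), so d = (16T/(π τ_allow))^(1/3) = (16·18800/(π·2.50×10^7))^(1/3) = 0.1565 m.

156 mm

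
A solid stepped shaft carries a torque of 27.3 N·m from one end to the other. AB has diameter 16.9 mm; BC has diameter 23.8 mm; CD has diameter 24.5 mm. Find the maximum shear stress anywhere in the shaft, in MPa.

28.8 MPa

Under the same torque, τ_max = 16T/(πd³) is largest where d is smallest — segment AB (d = 16.9 mm).
τ_max = 16·27.30/(π·(0.0169)³) = 2.881×10^7 Pa.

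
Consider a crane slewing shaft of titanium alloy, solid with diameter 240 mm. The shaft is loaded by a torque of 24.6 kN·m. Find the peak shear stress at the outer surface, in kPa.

J = πd⁴/32 = π(0.240)⁴/32 = 3.257×10^-4 m⁴.
τ_max = T·r/J = 24600 × 0.120 / 3.257×10^-4 = 9.063×10^6 Pa.

9060 kPa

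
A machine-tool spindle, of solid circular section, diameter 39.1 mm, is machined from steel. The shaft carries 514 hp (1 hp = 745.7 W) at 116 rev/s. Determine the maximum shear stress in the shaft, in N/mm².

ω = 2π·116 = 728.8 rad/s, so T = P/ω = 514×745.7 / 728.8 = 525.9 N·m.
J = πd⁴/32 = π(0.0391)⁴/32 = 2.295×10^-7 m⁴.
τ_max = T·r/J = 525.9 × 0.0196 / 2.295×10^-7 = 4.481×10^7 Pa.

44.8 N/mm²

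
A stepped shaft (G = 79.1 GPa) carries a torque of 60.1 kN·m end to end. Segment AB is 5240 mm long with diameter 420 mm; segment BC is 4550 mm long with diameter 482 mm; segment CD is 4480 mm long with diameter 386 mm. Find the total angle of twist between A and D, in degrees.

0.202°

J_AB = π(0.420)⁴/32 = 3.05×10^-3 m⁴; J_BC = π(0.482)⁴/32 = 5.30×10^-3 m⁴; J_CD = π(0.386)⁴/32 = 2.18×10^-3 m⁴.
θ = (T/G)·Σ L_i/J_i = (60100/79.1×10⁹)·(5.24/3.05×10^-3 + 4.55/5.30×10^-3 + 4.48/2.18×10^-3) = 3.517×10^-3 rad.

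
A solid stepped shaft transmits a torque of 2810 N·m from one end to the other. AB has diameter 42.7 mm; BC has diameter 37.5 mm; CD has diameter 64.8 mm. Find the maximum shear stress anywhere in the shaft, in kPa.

271000 kPa

Under the same torque, τ_max = 16T/(πd³) is largest where d is smallest — segment BC (d = 37.5 mm).
τ_max = 16·2810/(π·(0.0375)³) = 2.714×10^8 Pa.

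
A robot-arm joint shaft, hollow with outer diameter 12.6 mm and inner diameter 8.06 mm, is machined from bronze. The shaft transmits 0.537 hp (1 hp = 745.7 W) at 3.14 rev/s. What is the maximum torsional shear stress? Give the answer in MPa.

62.1 MPa

ω = 2π·3.14 = 19.73 rad/s, so T = P/ω = 0.537×745.7 / 19.73 = 20.30 N·m.
J = π(d_o⁴ − d_i⁴)/32 = π(0.0126⁴ − 0.00806⁴)/32 = 2.060×10^-9 m⁴.
τ_max = T·r/J = 20.30 × 0.00630 / 2.060×10^-9 = 6.207×10^7 Pa.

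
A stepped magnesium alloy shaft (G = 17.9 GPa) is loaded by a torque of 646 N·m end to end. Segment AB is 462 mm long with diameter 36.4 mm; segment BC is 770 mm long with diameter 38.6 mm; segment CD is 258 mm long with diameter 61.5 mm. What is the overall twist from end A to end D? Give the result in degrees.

J_AB = π(0.0364)⁴/32 = 1.72×10^-7 m⁴; J_BC = π(0.0386)⁴/32 = 2.18×10^-7 m⁴; J_CD = π(0.0615)⁴/32 = 1.40×10^-6 m⁴.
θ = (T/G)·Σ L_i/J_i = (646.0/17.9×10⁹)·(0.462/1.72×10^-7 + 0.770/2.18×10^-7 + 0.258/1.40×10^-6) = 0.2309 rad.

13.2°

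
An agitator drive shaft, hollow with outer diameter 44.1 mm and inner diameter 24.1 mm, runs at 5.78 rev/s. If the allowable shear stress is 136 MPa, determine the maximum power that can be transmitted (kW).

J = π(d_o⁴ − d_i⁴)/32 = π(0.0441⁴ − 0.0241⁴)/32 = 3.382×10^-7 m⁴.
T_max = τ_allow·J/r = 1.36×10^8 × 3.382×10^-7 / 0.0221 = 2086 N·m.
ω = 2π·5.78 = 36.32 rad/s, so P_max = T_max·ω = 7.576×10^4 W.

75.8 kW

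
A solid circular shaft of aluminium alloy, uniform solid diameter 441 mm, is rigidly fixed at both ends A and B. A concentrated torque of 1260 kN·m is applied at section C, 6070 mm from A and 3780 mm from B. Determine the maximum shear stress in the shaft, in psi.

6690 psi

With uniform GJ and both ends fixed, compatibility θ_AC = θ_CB gives T_A·a = T_B·b, together with T_A + T_B = T₀.
T_A = T₀·b/(a+b) = 1.260e6·3780/9850 = 483500 N·m; T_B = 776500 N·m.
τ in each portion: τ_AC = 2.87×10^7 Pa, τ_CB = 4.61×10^7 Pa; maximum is in CB.
τ_max = T_CB·r/J = 776500·0.221/3.71×10^-3 = 4.611×10^7 Pa.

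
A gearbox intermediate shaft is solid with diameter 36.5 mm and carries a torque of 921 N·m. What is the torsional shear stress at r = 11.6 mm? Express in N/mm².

61.3 N/mm²

J = πd⁴/32 = π(0.0365)⁴/32 = 1.742×10^-7 m⁴.
Shear stress varies linearly with radius: τ = T·r/J = 921.0 × 0.0116 / 1.742×10^-7 = 6.131×10^7 Pa.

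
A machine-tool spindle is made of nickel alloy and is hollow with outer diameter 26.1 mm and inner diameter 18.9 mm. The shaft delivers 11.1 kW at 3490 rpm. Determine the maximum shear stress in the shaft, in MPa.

12.0 MPa

ω = 2π·3490/60 = 365.5 rad/s, so T = P/ω = 11.1×10³ / 365.5 = 30.37 N·m.
J = π(d_o⁴ − d_i⁴)/32 = π(0.0261⁴ − 0.0189⁴)/32 = 3.303×10^-8 m⁴.
τ_max = T·r/J = 30.37 × 0.0131 / 3.303×10^-8 = 1.200×10^7 Pa.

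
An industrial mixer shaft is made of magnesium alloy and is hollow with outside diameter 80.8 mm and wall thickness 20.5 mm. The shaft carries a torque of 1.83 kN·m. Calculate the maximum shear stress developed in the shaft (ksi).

2.72 ksi

J = π(d_o⁴ − d_i⁴)/32 = π(0.0808⁴ − 0.0398⁴)/32 = 3.938×10^-6 m⁴.
τ_max = T·r/J = 1830 × 0.0404 / 3.938×10^-6 = 1.877×10^7 Pa.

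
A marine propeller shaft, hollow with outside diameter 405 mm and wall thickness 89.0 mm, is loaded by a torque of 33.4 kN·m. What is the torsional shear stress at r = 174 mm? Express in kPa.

2440 kPa

J = π(d_o⁴ − d_i⁴)/32 = π(0.405⁴ − 0.227⁴)/32 = 2.381×10^-3 m⁴.
Shear stress varies linearly with radius: τ = T·r/J = 33400 × 0.174 / 2.381×10^-3 = 2.441×10^6 Pa.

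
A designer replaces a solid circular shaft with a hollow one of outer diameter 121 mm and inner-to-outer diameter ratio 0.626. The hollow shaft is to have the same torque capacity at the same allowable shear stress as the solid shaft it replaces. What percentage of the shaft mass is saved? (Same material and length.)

32.0 %

Equal τ_max and T ⇒ the solid shaft needs d_s³ = d_o³(1−k⁴), so d_s = 121·(1−0.626⁴)^(1/3) = 114.5 mm.
Area ratio A_h/A_s = d_o²(1−k²)/d_s² = (1−k²)/(1−k⁴)^(2/3) = 0.6796.
Mass saving = 1 − 0.6796 = 32.0 %.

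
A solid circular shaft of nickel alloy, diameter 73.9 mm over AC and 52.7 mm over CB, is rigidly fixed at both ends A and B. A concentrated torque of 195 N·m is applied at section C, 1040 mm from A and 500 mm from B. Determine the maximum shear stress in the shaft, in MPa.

2.37 MPa

Compatibility: T_A·a/J_AC = T_B·b/J_CB with T_A + T_B = T₀.
J_AC = 2.93×10^-6 m⁴, J_CB = 7.57×10^-7 m⁴, so T_A = T₀·(J_AC/a)/((J_AC/a)+(J_CB/b)) = 126.8 N·m, T_B = 68.21 N·m.
τ in each portion: τ_AC = 1.60×10^6 Pa, τ_CB = 2.37×10^6 Pa; maximum is in CB.
τ_max = T_CB·r/J = 68.21·0.0264/7.57×10^-7 = 2.373×10^6 Pa.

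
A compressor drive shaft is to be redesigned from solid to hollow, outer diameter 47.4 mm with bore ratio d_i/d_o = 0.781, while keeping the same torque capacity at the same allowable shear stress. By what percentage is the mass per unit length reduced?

Equal τ_max and T ⇒ the solid shaft needs d_s³ = d_o³(1−k⁴), so d_s = 47.4·(1−0.781⁴)^(1/3) = 40.59 mm.
Area ratio A_h/A_s = d_o²(1−k²)/d_s² = (1−k²)/(1−k⁴)^(2/3) = 0.5319.
Mass saving = 1 − 0.5319 = 46.8 %.

46.8 %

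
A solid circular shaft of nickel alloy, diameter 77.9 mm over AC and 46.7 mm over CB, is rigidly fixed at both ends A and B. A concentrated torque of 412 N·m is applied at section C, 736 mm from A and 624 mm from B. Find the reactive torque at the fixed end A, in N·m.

Compatibility: T_A·a/J_AC = T_B·b/J_CB with T_A + T_B = T₀.
J_AC = 3.62×10^-6 m⁴, J_CB = 4.67×10^-7 m⁴, so T_A = T₀·(J_AC/a)/((J_AC/a)+(J_CB/b)) = 357.5 N·m, T_B = 54.47 N·m.

358 N·m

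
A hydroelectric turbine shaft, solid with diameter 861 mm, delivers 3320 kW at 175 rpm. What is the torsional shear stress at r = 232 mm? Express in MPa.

0.779 MPa

ω = 2π·175/60 = 18.33 rad/s, so T = P/ω = 3320×10³ / 18.33 = 181200 N·m.
J = πd⁴/32 = π(0.861)⁴/32 = 0.05395 m⁴.
Shear stress varies linearly with radius: τ = T·r/J = 181200 × 0.232 / 0.05395 = 7.790×10^5 Pa.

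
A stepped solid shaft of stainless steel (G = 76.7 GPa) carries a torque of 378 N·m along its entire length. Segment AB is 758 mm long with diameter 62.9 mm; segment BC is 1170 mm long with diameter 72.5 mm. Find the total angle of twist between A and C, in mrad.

J_AB = π(0.0629)⁴/32 = 1.54×10^-6 m⁴; J_BC = π(0.0725)⁴/32 = 2.71×10^-6 m⁴.
θ = (T/G)·Σ L_i/J_i = (378.0/76.7×10⁹)·(0.758/1.54×10^-6 + 1.17/2.71×10^-6) = 4.557×10^-3 rad.

4.56 mrad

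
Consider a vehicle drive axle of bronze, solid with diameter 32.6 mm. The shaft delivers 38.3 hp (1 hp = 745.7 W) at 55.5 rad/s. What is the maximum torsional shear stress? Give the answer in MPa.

ω = 55.5 rad/s, so T = P/ω = 38.3×745.7 / 55.50 = 514.6 N·m.
J = πd⁴/32 = π(0.0326)⁴/32 = 1.109×10^-7 m⁴.
τ_max = T·r/J = 514.6 × 0.0163 / 1.109×10^-7 = 7.565×10^7 Pa.

75.6 MPa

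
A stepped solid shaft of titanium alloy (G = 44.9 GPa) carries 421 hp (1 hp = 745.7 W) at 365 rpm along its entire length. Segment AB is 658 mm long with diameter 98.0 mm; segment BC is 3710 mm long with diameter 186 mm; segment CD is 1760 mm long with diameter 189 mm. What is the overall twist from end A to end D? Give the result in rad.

ω = 2π·365/60 = 38.22 rad/s, so T = P/ω = 421×745.7 / 38.22 = 8213 N·m.
J_AB = π(0.0980)⁴/32 = 9.06×10^-6 m⁴; J_BC = π(0.186)⁴/32 = 1.18×10^-4 m⁴; J_CD = π(0.189)⁴/32 = 1.25×10^-4 m⁴.
θ = (T/G)·Σ L_i/J_i = (8213/44.9×10⁹)·(0.658/9.06×10^-6 + 3.71/1.18×10^-4 + 1.76/1.25×10^-4) = 0.02164 rad.

0.0216 rad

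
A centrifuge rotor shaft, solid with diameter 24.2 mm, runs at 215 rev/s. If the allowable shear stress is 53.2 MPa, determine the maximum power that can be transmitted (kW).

J = πd⁴/32 = π(0.0242)⁴/32 = 3.367×10^-8 m⁴.
T_max = τ_allow·J/r = 5.32×10^7 × 3.367×10^-8 / 0.0121 = 148.0 N·m.
ω = 2π·215 = 1351 rad/s, so P_max = T_max·ω = 2.000×10^5 W.

200 kW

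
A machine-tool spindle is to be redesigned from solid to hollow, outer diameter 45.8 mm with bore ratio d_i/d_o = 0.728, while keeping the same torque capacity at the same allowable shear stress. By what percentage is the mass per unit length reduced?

Equal τ_max and T ⇒ the solid shaft needs d_s³ = d_o³(1−k⁴), so d_s = 45.8·(1−0.728⁴)^(1/3) = 41.03 mm.
Area ratio A_h/A_s = d_o²(1−k²)/d_s² = (1−k²)/(1−k⁴)^(2/3) = 0.5856.
Mass saving = 1 − 0.5856 = 41.4 %.

41.4 %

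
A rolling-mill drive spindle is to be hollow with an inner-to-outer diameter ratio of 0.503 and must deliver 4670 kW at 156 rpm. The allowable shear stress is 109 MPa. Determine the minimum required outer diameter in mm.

243 mm

ω = 2π·156/60 = 16.34 rad/s, so T = P/ω = 4670×10³ / 16.34 = 285900 N·m.
For a hollow shaft with d_i/d_o = 0.503: τ_max = 16T/(π d_o³ (1−k⁴)), so d_o = [16T/(π τ_allow (1−k⁴))]^(1/3) = [16·285900/(π·1.09×10^8·0.9360)]^(1/3) = 0.2426 m.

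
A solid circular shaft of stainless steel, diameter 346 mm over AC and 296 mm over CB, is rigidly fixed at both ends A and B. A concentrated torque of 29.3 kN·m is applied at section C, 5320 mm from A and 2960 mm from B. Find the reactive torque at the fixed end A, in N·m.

Compatibility: T_A·a/J_AC = T_B·b/J_CB with T_A + T_B = T₀.
J_AC = 1.41×10^-3 m⁴, J_CB = 7.54×10^-4 m⁴, so T_A = T₀·(J_AC/a)/((J_AC/a)+(J_CB/b)) = 14930 N·m, T_B = 14370 N·m.

14900 N·m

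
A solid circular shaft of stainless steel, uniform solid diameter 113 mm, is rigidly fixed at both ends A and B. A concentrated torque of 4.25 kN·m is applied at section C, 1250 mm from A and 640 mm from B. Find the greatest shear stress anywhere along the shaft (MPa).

With uniform GJ and both ends fixed, compatibility θ_AC = θ_CB gives T_A·a = T_B·b, together with T_A + T_B = T₀.
T_A = T₀·b/(a+b) = 4250·640/1890 = 1439 N·m; T_B = 2811 N·m.
τ in each portion: τ_AC = 5.08×10^6 Pa, τ_CB = 9.92×10^6 Pa; maximum is in CB.
τ_max = T_CB·r/J = 2811·0.0565/1.60×10^-5 = 9.921×10^6 Pa.

9.92 MPa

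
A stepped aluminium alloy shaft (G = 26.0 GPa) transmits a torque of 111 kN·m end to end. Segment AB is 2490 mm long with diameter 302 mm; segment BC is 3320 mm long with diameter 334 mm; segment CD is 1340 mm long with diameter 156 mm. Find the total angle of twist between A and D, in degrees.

7.05°

J_AB = π(0.302)⁴/32 = 8.17×10^-4 m⁴; J_BC = π(0.334)⁴/32 = 1.22×10^-3 m⁴; J_CD = π(0.156)⁴/32 = 5.81×10^-5 m⁴.
θ = (T/G)·Σ L_i/J_i = (111000/26.0×10⁹)·(2.49/8.17×10^-4 + 3.32/1.22×10^-3 + 1.34/5.81×10^-5) = 0.1230 rad.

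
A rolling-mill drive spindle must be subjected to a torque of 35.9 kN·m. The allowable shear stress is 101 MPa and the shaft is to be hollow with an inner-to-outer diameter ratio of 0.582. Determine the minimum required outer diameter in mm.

127 mm

For a hollow shaft with d_i/d_o = 0.582: τ_max = 16T/(π d_o³ (1−k⁴)), so d_o = [16T/(π τ_allow (1−k⁴))]^(1/3) = [16·35900/(π·1.01×10^8·0.8853)]^(1/3) = 0.1269 m.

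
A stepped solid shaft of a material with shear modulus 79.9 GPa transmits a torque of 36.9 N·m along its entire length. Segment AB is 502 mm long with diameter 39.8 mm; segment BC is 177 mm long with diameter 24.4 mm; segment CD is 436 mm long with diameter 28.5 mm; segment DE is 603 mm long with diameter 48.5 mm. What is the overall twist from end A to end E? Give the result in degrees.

0.396°

J_AB = π(0.0398)⁴/32 = 2.46×10^-7 m⁴; J_BC = π(0.0244)⁴/32 = 3.48×10^-8 m⁴; J_CD = π(0.0285)⁴/32 = 6.48×10^-8 m⁴; J_DE = π(0.0485)⁴/32 = 5.43×10^-7 m⁴.
θ = (T/G)·Σ L_i/J_i = (36.90/79.9×10⁹)·(0.502/2.46×10^-7 + 0.177/3.48×10^-8 + 0.436/6.48×10^-8 + 0.603/5.43×10^-7) = 6.912×10^-3 rad.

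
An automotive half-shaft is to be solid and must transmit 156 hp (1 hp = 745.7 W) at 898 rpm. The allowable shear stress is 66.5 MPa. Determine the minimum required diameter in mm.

ω = 2π·898/60 = 94.04 rad/s, so T = P/ω = 156×745.7 / 94.04 = 1237 N·m.
For a solid shaft τ_max = 16T/(πd³), so d = (16T/(π τ_allow))^(1/3) = (16·1237/(π·6.65×10^7))^(1/3) = 0.04559 m.

45.6 mm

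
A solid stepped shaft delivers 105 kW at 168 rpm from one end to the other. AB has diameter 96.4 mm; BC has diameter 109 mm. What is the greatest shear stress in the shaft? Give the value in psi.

ω = 2π·168/60 = 17.59 rad/s, so T = P/ω = 105×10³ / 17.59 = 5968 N·m.
Under the same torque, τ_max = 16T/(πd³) is largest where d is smallest — segment AB (d = 96.4 mm).
τ_max = 16·5968/(π·(0.0964)³) = 3.393×10^7 Pa.

4920 psi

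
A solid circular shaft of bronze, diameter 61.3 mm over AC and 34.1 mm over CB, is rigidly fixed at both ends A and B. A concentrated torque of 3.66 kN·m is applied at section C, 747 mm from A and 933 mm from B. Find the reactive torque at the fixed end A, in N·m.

Compatibility: T_A·a/J_AC = T_B·b/J_CB with T_A + T_B = T₀.
J_AC = 1.39×10^-6 m⁴, J_CB = 1.33×10^-7 m⁴, so T_A = T₀·(J_AC/a)/((J_AC/a)+(J_CB/b)) = 3399 N·m, T_B = 260.6 N·m.

3400 N·m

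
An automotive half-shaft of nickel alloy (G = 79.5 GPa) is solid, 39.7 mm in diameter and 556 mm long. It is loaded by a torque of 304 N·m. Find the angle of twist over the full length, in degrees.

0.500°

J = πd⁴/32 = π(0.0397)⁴/32 = 2.439×10^-7 m⁴.
θ = T·L/(G·J) = 304.0 × 0.556 / (79.5×10⁹ × 2.439×10^-7) = 8.718×10^-3 rad.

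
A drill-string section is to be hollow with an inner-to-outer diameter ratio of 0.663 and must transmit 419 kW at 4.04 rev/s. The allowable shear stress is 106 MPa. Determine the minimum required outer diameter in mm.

ω = 2π·4.04 = 25.38 rad/s, so T = P/ω = 419×10³ / 25.38 = 16510 N·m.
For a hollow shaft with d_i/d_o = 0.663: τ_max = 16T/(π d_o³ (1−k⁴)), so d_o = [16T/(π τ_allow (1−k⁴))]^(1/3) = [16·16510/(π·1.06×10^8·0.8068)]^(1/3) = 0.09943 m.

99.4 mm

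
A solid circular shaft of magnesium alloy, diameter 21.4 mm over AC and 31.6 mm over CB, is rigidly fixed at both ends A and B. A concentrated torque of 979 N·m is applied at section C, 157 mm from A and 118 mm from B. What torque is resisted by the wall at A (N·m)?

Compatibility: T_A·a/J_AC = T_B·b/J_CB with T_A + T_B = T₀.
J_AC = 2.06×10^-8 m⁴, J_CB = 9.79×10^-8 m⁴, so T_A = T₀·(J_AC/a)/((J_AC/a)+(J_CB/b)) = 133.6 N·m, T_B = 845.4 N·m.

134 N·m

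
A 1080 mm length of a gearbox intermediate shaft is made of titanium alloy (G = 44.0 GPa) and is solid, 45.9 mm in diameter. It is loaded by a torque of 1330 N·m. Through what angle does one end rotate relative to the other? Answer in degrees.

J = πd⁴/32 = π(0.0459)⁴/32 = 4.358×10^-7 m⁴.
θ = T·L/(G·J) = 1330 × 1.08 / (44.0×10⁹ × 4.358×10^-7) = 0.07492 rad.

4.29°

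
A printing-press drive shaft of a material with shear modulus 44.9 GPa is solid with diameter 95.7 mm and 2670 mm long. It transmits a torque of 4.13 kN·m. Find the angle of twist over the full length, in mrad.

J = πd⁴/32 = π(0.0957)⁴/32 = 8.235×10^-6 m⁴.
θ = T·L/(G·J) = 4130 × 2.67 / (44.9×10⁹ × 8.235×10^-6) = 0.02982 rad.

29.8 mrad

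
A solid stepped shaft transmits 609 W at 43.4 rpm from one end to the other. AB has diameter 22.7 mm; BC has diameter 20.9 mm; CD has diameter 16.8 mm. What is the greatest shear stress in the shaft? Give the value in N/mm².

ω = 2π·43.4/60 = 4.545 rad/s, so T = P/ω = 609 / 4.545 = 134.0 N·m.
Under the same torque, τ_max = 16T/(πd³) is largest where d is smallest — segment CD (d = 16.8 mm).
τ_max = 16·134.0/(π·(0.0168)³) = 1.439×10^8 Pa.

144 N/mm²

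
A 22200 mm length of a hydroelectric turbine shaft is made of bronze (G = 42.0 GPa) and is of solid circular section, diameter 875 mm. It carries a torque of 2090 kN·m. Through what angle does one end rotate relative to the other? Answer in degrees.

1.10°

J = πd⁴/32 = π(0.875)⁴/32 = 0.05755 m⁴.
θ = T·L/(G·J) = 2.090e6 × 22.2 / (42.0×10⁹ × 0.05755) = 0.01920 rad.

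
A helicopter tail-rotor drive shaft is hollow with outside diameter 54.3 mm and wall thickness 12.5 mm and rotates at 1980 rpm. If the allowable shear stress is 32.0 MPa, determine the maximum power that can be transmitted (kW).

J = π(d_o⁴ − d_i⁴)/32 = π(0.0543⁴ − 0.0293⁴)/32 = 7.811×10^-7 m⁴.
T_max = τ_allow·J/r = 3.20×10^7 × 7.811×10^-7 / 0.0271 = 920.7 N·m.
ω = 2π·1980/60 = 207.3 rad/s, so P_max = T_max·ω = 1.909×10^5 W.

191 kW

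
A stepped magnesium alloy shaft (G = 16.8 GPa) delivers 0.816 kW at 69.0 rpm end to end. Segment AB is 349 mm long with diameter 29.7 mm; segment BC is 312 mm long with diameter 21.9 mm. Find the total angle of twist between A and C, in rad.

0.124 rad

ω = 2π·69.0/60 = 7.226 rad/s, so T = P/ω = 0.816×10³ / 7.226 = 112.9 N·m.
J_AB = π(0.0297)⁴/32 = 7.64×10^-8 m⁴; J_BC = π(0.0219)⁴/32 = 2.26×10^-8 m⁴.
θ = (T/G)·Σ L_i/J_i = (112.9/16.8×10⁹)·(0.349/7.64×10^-8 + 0.312/2.26×10^-8) = 0.1236 rad.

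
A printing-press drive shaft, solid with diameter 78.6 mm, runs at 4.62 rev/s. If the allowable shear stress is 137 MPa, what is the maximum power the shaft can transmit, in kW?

379 kW

J = πd⁴/32 = π(0.0786)⁴/32 = 3.747×10^-6 m⁴.
T_max = τ_allow·J/r = 1.37×10^8 × 3.747×10^-6 / 0.0393 = 13060 N·m.
ω = 2π·4.62 = 29.03 rad/s, so P_max = T_max·ω = 3.792×10^5 W.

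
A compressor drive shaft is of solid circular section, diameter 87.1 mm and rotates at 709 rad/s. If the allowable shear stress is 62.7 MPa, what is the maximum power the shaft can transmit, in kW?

5770 kW

J = πd⁴/32 = π(0.0871)⁴/32 = 5.650×10^-6 m⁴.
T_max = τ_allow·J/r = 6.27×10^7 × 5.650×10^-6 / 0.0435 = 8135 N·m.
ω = 709 rad/s, so P_max = T_max·ω = 5.768×10^6 W.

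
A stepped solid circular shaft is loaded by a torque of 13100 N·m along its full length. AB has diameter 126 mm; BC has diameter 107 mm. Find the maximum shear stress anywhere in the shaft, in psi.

Under the same torque, τ_max = 16T/(πd³) is largest where d is smallest — segment BC (d = 107 mm).
τ_max = 16·13100/(π·(0.107)³) = 5.446×10^7 Pa.

7900 psi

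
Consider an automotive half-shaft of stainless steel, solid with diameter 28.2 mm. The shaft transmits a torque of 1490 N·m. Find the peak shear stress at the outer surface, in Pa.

3.38e8 Pa

J = πd⁴/32 = π(0.0282)⁴/32 = 6.209×10^-8 m⁴.
τ_max = T·r/J = 1490 × 0.0141 / 6.209×10^-8 = 3.384×10^8 Pa.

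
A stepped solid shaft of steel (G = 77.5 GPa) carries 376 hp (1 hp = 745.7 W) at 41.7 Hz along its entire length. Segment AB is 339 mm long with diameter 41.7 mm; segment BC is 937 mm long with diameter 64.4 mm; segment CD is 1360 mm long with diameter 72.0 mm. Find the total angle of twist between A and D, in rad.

0.0305 rad

ω = 2π·41.7 = 262.0 rad/s, so T = P/ω = 376×745.7 / 262.0 = 1070 N·m.
J_AB = π(0.0417)⁴/32 = 2.97×10^-7 m⁴; J_BC = π(0.0644)⁴/32 = 1.69×10^-6 m⁴; J_CD = π(0.0720)⁴/32 = 2.64×10^-6 m⁴.
θ = (T/G)·Σ L_i/J_i = (1070/77.5×10⁹)·(0.339/2.97×10^-7 + 0.937/1.69×10^-6 + 1.36/2.64×10^-6) = 0.03055 rad.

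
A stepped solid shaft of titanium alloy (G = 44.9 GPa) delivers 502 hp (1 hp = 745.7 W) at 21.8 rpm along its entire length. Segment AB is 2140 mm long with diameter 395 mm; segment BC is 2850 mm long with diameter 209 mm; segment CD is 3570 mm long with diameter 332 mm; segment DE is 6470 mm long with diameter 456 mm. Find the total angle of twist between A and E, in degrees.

ω = 2π·21.8/60 = 2.283 rad/s, so T = P/ω = 502×745.7 / 2.283 = 164000 N·m.
J_AB = π(0.395)⁴/32 = 2.39×10^-3 m⁴; J_BC = π(0.209)⁴/32 = 1.87×10^-4 m⁴; J_CD = π(0.332)⁴/32 = 1.19×10^-3 m⁴; J_DE = π(0.456)⁴/32 = 4.24×10^-3 m⁴.
θ = (T/G)·Σ L_i/J_i = (164000/44.9×10⁹)·(2.14/2.39×10^-3 + 2.85/1.87×10^-4 + 3.57/1.19×10^-3 + 6.47/4.24×10^-3) = 0.07533 rad.

4.32°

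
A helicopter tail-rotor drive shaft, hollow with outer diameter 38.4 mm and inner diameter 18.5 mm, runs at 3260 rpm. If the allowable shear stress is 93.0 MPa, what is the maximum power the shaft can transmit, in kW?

J = π(d_o⁴ − d_i⁴)/32 = π(0.0384⁴ − 0.0185⁴)/32 = 2.020×10^-7 m⁴.
T_max = τ_allow·J/r = 9.30×10^7 × 2.020×10^-7 / 0.0192 = 978.3 N·m.
ω = 2π·3260/60 = 341.4 rad/s, so P_max = T_max·ω = 3.340×10^5 W.

334 kW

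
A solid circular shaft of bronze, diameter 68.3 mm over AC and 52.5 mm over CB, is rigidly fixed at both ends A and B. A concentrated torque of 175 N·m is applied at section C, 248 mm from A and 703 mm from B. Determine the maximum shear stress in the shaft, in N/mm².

2.49 N/mm²

Compatibility: T_A·a/J_AC = T_B·b/J_CB with T_A + T_B = T₀.
J_AC = 2.14×10^-6 m⁴, J_CB = 7.46×10^-7 m⁴, so T_A = T₀·(J_AC/a)/((J_AC/a)+(J_CB/b)) = 155.8 N·m, T_B = 19.19 N·m.
τ in each portion: τ_AC = 2.49×10^6 Pa, τ_CB = 6.75×10^5 Pa; maximum is in AC.
τ_max = T_AC·r/J = 155.8·0.0341/2.14×10^-6 = 2.491×10^6 Pa.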